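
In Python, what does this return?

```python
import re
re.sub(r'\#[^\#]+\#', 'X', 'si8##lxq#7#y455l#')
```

Each match is replaced by 'X'.

'si8#X7X'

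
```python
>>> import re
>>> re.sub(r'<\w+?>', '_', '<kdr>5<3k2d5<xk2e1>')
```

Matches: at [0:5] → '<kdr>'; at [12:19] → '<xk2e1>'.
Each match is replaced by '_'.

'_5<3k2d5_'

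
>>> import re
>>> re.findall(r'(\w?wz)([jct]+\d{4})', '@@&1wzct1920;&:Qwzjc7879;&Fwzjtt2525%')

This matches optionally a word character, then the literal 'wz' (captured); then one or more of one of [jct], then exactly 4 of a digit (captured).
With 2 capturing groups, `findall` returns a 2-tuple per match.

[('1wz', 'ct1920'), ('Qwz', 'jc7879'), ('Fwz', 'jtt2525')]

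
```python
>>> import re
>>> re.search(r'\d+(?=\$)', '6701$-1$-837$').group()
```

Because the assertion is zero-width, the text it checks is not consumed and won't appear in the result.
The match spans [0:4] → '6701'.

'6701'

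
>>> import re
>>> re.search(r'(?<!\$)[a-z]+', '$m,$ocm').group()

`(?!…)`/`(?<!…)` only lets a position through if the neighbouring text does NOT match; no characters are consumed.
The match spans [5:7] → 'cm'.

'cm'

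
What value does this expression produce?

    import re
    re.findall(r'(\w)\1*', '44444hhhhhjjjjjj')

['4', 'h', 'j']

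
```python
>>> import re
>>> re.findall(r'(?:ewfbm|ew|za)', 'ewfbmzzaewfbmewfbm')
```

The regex engine tests alternatives in the order written; an earlier branch that matches wins even if a later one would match more.
Walking the string: at [0:5] → 'ewfbm'; at [6:8] → 'za'; at [8:13] → 'ewfbm'; at [13:18] → 'ewfbm'.
With no groups in the pattern, `findall` gives back each whole match — 4 here.

['ewfbm', 'za', 'ewfbm', 'ewfbm']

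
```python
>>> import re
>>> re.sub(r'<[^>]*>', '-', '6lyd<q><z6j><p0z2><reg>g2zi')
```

'6lyd----g2zi'

Matches: at [4:7] → '<q>'; at [7:12] → '<z6j>'; at [12:18] → '<p0z2>'; at [18:23] → '<reg>'.
Every occurrence is swapped for '-'.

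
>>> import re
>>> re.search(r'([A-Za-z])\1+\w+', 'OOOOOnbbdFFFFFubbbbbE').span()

(0, 21)

The backreference `\1` re-matches whatever the first group consumed, character for character.
The match spans [0:21] → 'OOOOOnbbdFFFFFubbbbbE'.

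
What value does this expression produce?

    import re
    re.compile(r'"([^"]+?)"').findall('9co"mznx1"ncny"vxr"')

Because there's exactly one group, `findall` drops the full match and keeps group 1 from each hit.

['mznx1', 'vxr']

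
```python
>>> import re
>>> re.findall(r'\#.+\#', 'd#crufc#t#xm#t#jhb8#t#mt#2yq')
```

['#crufc#t#xm#t#jhb8#t#mt#']

Matches: at [1:25] → '#crufc#t#xm#t#jhb8#t#mt#'.
With no groups in the pattern, `findall` gives back each whole match — 1 here.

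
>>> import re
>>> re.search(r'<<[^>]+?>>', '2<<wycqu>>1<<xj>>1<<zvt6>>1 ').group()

'<<wycqu>>'

`re.search` scans for the first position where the pattern succeeds.
The match spans [1:10] → '<<wycqu>>'.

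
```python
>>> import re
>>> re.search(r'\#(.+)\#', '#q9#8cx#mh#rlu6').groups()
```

('q9#8cx#mh',)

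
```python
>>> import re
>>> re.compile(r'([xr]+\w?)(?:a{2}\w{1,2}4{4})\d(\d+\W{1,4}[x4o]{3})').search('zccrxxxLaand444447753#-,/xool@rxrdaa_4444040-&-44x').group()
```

Pattern: one or more of one of [xr], then optionally a word character (captured); then exactly 2 of the literal 'a', then 1 to 2 of a word character, then exactly 4 of the literal '4' (non-capturing group); then a digit; then one or more of a digit, then 1 to 4 of a non-word character, then exactly 3 of one of [x4o] (captured).
The match spans [3:28] → 'rxxxLaand444447753#-,/xoo'.

'rxxxLaand444447753#-,/xoo'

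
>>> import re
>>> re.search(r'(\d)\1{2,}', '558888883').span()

After group 1 captures some text, `\1` only succeeds where that same text appears again.
`search` walks the string left to right and returns the first match it finds.
The match spans [2:8] → '888888'.
Captured: group 1 = '8'.

(2, 8)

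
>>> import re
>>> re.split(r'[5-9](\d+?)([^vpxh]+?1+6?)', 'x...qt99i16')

The pattern matches a character in [5-9]; then one or more of a digit (lazy) (captured); then one or more of any character except [vpxh] (lazy), then one or more of a literal '1', then optionally the literal '6' (captured).
Matches to split on: at [6:11] → '99i16'.
With a capturing group present, the delimiter's captured portion is kept in the result list.

['x...qt', '9', 'i16', '']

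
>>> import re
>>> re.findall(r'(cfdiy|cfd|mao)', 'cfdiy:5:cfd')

['cfdiy', 'cfd']

The regex engine tests alternatives in the order written; an earlier branch that matches wins even if a later one would match more.
Matches: at [0:5] match 'cfdiy', group 1 = 'cfdiy'; at [8:11] match 'cfd', group 1 = 'cfd'.
`findall` collects group 1 from each match (2 total).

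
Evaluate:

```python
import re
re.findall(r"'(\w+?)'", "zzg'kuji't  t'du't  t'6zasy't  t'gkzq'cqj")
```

['kuji', 'du', '6zasy', 'gkzq']

Because there's exactly one group, `findall` drops the full match and keeps group 1 from each hit.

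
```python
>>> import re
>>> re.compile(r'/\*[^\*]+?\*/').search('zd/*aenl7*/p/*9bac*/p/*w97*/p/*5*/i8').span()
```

(2, 11)

The match spans [2:11] → '/*aenl7*/'.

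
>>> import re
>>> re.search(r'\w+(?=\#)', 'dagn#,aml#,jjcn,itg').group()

'dagn'

The lookaround is zero-width — it requires the adjacent text to match without consuming it, so the asserted text isn't part of the match.
`re.search` tries every starting position until one works.
The match spans [0:4] → 'dagn'.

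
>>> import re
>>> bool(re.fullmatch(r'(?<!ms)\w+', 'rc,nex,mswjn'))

A negative assertion filters positions out without eating any characters.
For `fullmatch`, every character of the input must be accounted for by the pattern.
Here the pattern can't cover the whole string, so the call returns None, and `bool(None)` is False.

False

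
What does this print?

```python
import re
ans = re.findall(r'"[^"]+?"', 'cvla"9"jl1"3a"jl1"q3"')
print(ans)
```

['"9"', '"3a"', '"q3"']

Since nothing is captured, `findall` lists the 3 matched substrings directly.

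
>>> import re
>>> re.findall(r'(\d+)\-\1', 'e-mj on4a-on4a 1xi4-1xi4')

[]

Because there's exactly one group, `findall` drops the full match and keeps group 1 from each hit.
Nothing in the string satisfies the pattern, so the list is empty.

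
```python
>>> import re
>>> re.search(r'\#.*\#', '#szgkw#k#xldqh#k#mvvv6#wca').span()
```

(0, 23)

The match spans [0:23] → '#szgkw#k#xldqh#k#mvvv6#'.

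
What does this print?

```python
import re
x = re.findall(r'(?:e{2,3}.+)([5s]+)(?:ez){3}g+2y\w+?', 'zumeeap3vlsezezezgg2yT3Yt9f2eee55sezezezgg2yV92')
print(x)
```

['s']

Because there's exactly one group, `findall` drops the full match and keeps group 1 from the one hit.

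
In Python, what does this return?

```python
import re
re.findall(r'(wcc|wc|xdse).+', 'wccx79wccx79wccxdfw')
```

The regex engine tests alternatives in the order written; an earlier branch that matches wins even if a later one would match more.
One capturing group, so `findall` returns just the captured substring from the one match — 1 in all.

['wcc']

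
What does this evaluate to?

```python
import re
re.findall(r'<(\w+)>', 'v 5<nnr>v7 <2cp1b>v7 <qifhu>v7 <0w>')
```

Because there's exactly one group, `findall` drops the full match and keeps group 1 from each hit.

['nnr', '2cp1b', 'qifhu', '0w']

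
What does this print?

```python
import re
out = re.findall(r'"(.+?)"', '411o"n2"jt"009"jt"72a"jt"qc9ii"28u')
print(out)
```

['n2', '009', '72a', 'qc9ii']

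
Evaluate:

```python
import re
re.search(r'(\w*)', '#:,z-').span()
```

(0, 0)

This matches zero or more of a word character (captured).
`re.search` tries every starting position until one works.
The match spans [0:0] → ''.
Captured: group 1 = ''.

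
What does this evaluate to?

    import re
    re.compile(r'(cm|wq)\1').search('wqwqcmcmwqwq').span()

(0, 4)

The backreference `\1` re-matches whatever the first group consumed, character for character.
The match spans [0:4] → 'wqwq'.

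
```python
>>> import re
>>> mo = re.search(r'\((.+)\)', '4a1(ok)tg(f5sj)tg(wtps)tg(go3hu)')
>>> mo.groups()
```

`re.search` scans for the first position where the pattern succeeds.
The match spans [3:32] → '(ok)tg(f5sj)tg(wtps)tg(go3hu)'.
Captured: group 1 = 'ok)tg(f5sj)tg(wtps)tg(go3hu'.

('ok)tg(f5sj)tg(wtps)tg(go3hu',)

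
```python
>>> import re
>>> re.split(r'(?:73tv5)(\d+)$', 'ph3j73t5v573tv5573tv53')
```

Pattern: the literal '73', then the literal 'tv5' (non-capturing group); then one or more of a digit (captured); then anchored at the end.
Matches to split on: at [16:22] → '73tv53'.
The group in the pattern means `split` returns the separators' captures alongside the pieces.

['ph3j73t5v573tv55', '3', '']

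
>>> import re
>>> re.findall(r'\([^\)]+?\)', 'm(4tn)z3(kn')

['(4tn)']

Walking the string: at [1:6] → '(4tn)'.
No capturing groups, so `findall` returns the 1 full match string.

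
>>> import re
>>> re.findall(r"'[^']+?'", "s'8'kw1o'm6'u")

["'8'", "'m6'"]

Matches: at [1:4] → "'8'"; at [8:12] → "'m6'".
`findall` yields the raw match text (2 of them) because the pattern has no groups.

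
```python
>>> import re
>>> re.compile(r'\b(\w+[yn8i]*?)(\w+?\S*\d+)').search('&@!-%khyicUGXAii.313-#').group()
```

The pattern matches a word boundary (`\b`, zero-width); then one or more of a word character, then zero or more of one of [yn8i] (lazy) (captured); then one or more of a word character (lazy), then zero or more of a non-whitespace character, then one or more of a digit (captured).
The match spans [5:20] → 'khyicUGXAii.313'.

'khyicUGXAii.313'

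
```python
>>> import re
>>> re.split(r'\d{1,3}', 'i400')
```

The string is cut at each match, leaving 2 pieces.

['i', '']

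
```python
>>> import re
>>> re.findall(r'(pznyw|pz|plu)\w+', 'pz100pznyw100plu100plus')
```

['pz']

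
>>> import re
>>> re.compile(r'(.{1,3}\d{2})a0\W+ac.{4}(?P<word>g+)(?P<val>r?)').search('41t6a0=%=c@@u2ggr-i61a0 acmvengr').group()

Pattern: 1 to 3 of any character, then exactly 2 of a digit (captured); then the literal 'a0', then one or more of a non-word character; then the literal 'ac', then exactly 4 of any character; then one or more of a literal 'g' (captured as 'word'); then optionally a literal 'r' (captured as 'val').
Unlike `match`, `search` isn't anchored — it looks for the pattern anywhere in the string.
The match spans [16:32] → 'r-i61a0 acmvengr'.
Captured: group 1 = 'r-i61', group 2 = 'g', group 3 = 'r'.

'r-i61a0 acmvengr'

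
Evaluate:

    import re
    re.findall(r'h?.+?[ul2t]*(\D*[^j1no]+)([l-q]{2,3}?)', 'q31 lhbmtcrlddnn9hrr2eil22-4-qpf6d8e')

A non-greedy quantifier consumes as few characters as it can — just enough that the remainder of the pattern still matches from where it stops; whatever follows it matches normally.
2 groups means the one result is a tuple of 2 captured strings — 1 here.

[(' lhbmtcrlddnn9hrr2eil22-4-', 'qp')]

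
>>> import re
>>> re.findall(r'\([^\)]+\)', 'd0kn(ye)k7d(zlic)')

['(ye)', '(zlic)']

Scanning left to right: at [4:8] → '(ye)'; at [11:17] → '(zlic)'.
No capturing groups, so `findall` returns the 2 full match strings.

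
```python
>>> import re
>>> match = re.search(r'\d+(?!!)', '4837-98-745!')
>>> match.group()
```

'4837'

`(?!…)`/`(?<!…)` only lets a position through if the neighbouring text does NOT match; no characters are consumed.
The match spans [0:4] → '4837'.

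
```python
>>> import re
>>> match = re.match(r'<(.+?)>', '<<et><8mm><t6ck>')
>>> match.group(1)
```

'<et'

The `?` after the quantifier makes it lazy — it takes as little as possible before letting the rest of the pattern try.
`re.match` only tries the pattern at the start of the string.
The match spans [0:5] → '<<et>'.
Captured: group 1 = '<et'.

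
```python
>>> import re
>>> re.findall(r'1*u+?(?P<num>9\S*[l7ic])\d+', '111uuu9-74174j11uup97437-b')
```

['9-74174j11uup97']

Pattern: zero or more of the literal '1', then one or more of the literal 'u' (lazy); then a literal '9', then zero or more of a non-whitespace character, then one of [l7ic] (captured as 'num'); then one or more of a digit.
Walking the string: at [0:24] match '111uuu9-74174j11uup97437', group 1 = '9-74174j11uup97'.
`findall` collects group 1 from the one match (1 total).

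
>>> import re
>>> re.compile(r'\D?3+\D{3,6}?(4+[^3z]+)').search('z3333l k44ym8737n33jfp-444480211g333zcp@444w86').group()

The pattern matches optionally a non-digit; then one or more of the literal '3', then 3 to 6 of a non-digit (lazy); then one or more of the literal '4', then one or more of any character except [3z] (captured).
`re.search` tries every starting position until one works.
The match spans [0:14] → 'z3333l k44ym87'.
Captured: group 1 = '44ym87'.

'z3333l k44ym87'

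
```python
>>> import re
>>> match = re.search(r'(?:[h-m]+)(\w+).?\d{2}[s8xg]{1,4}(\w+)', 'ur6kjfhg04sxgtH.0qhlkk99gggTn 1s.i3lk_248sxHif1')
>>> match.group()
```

'kjfhg04sxgtH'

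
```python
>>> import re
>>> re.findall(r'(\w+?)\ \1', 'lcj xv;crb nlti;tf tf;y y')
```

['tf', 'y']

The backreference `\1` re-matches whatever the first group consumed, character for character.
Scanning left to right: at [16:21] match 'tf tf', group 1 = 'tf'; at [22:25] match 'y y', group 1 = 'y'.
With a single group, `findall` returns only what that group captured — 2 items.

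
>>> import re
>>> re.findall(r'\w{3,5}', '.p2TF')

Pattern: 3 to 5 of a word character.
Scanning left to right: at [1:5] → 'p2TF'.
With no groups in the pattern, `findall` gives back each whole match — 1 here.

['p2TF']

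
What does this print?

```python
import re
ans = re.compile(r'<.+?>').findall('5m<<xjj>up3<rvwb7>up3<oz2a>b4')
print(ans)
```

With no groups in the pattern, `findall` gives back each whole match — 3 here.

['<<xjj>', '<rvwb7>', '<oz2a>']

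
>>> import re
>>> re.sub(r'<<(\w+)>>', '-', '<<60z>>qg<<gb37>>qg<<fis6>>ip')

'-qg-qg-ip'

Matches: at [0:7] → '<<60z>>'; at [9:17] → '<<gb37>>'; at [19:27] → '<<fis6>>'.
Each match is replaced by '-'.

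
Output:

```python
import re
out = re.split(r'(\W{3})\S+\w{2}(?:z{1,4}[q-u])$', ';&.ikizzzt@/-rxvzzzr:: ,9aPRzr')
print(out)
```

[';&.ikizzzt@/-rxvzzzr', ':: ', '']

Pattern: exactly 3 of a non-word character (captured); then one or more of a non-whitespace character, then exactly 2 of a word character; then 1 to 4 of the literal 'z', then a character in [q-u] (non-capturing group); then anchored at the end.
Matches to split on: at [20:30] → ':: ,9aPRzr'.
With a capturing group present, the delimiter's captured portion is kept in the result list.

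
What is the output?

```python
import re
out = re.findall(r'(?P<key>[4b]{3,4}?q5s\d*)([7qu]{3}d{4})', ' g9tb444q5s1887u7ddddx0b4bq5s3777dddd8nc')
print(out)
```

This matches 3 to 4 of one of [4b] (lazy), then the literal 'q5s', then zero or more of a digit (captured as 'key'); then exactly 3 of one of [7qu], then exactly 4 of a literal 'd' (captured).
Walking the string: at [4:21] match 'b444q5s1887u7dddd', groups = ('b444q5s188', '7u7dddd'); at [23:37] match 'b4bq5s3777dddd', groups = ('b4bq5s3', '777dddd').
`findall` packs the 2 group values into a tuple for every match.

[('b444q5s188', '7u7dddd'), ('b4bq5s3', '777dddd')]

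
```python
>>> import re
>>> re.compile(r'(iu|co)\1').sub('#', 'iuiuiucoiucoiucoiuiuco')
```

'#iucoiucoiuco#co'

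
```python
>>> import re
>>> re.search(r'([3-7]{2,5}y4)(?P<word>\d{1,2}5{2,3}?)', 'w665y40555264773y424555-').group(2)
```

'0555'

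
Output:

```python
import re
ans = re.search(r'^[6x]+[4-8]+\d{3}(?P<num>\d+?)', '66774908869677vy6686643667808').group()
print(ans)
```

The pattern matches anchored at the start of the string; then one or more of one of [6x]; then one or more of a character in [4-8], then exactly 3 of a digit; then one or more of a digit (lazy) (captured as 'num').
A `+?`/`*?`/`{m,n}?` starts at its minimum and grows only as far as needed for what follows to match.
`search` walks the string left to right and returns the first match it finds.
The match spans [0:9] → '667749088'.
Captured: group 1 = '8'.

667749088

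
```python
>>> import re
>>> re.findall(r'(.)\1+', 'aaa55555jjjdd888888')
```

['a', '5', 'j', 'd', '8']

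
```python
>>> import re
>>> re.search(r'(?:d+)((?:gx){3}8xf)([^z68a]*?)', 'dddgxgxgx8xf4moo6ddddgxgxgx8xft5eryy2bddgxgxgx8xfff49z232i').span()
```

(0, 12)

Pattern: one or more of a literal 'd' (non-capturing group); then the literal 'gx' repeated 3 times, then the literal '8xf' (captured); then zero or more of any character except [z68a] (lazy) (captured).
Lazy quantifiers expand one character at a time until the remainder of the pattern can match.
`search` walks the string left to right and returns the first match it finds.
The match spans [0:12] → 'dddgxgxgx8xf'.
Captured: group 1 = 'gxgxgx8xf', group 2 = ''.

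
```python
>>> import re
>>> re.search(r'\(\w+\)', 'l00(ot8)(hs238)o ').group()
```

`re.search` scans for the first position where the pattern succeeds.
The match spans [3:8] → '(ot8)'.

'(ot8)'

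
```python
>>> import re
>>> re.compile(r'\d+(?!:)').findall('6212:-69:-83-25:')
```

['621', '6', '83', '2']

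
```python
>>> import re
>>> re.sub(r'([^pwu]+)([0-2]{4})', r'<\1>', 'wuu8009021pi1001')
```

'wuu8009021p<i>'

The pattern matches one or more of any character except [pwu] (captured); then exactly 4 of a character in [0-2] (captured).
Matches: at [11:16] → 'i1001'.
`\1` in the replacement pulls in group 1's text for each match.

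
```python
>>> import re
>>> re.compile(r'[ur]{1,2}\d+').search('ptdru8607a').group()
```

'ru8607'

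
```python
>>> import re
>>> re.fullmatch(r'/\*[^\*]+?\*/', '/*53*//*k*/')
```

None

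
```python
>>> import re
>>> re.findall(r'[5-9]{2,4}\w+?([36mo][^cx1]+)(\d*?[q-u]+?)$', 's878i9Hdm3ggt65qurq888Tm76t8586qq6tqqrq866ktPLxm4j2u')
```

[('m4j2', 'u')]

Pattern: 2 to 4 of a character in [5-9], then one or more of a word character (lazy); then one of [36mo], then one or more of any character except [cx1] (captured); then zero or more of a digit (lazy), then one or more of a character in [q-u] (lazy) (captured); then anchored at the end.
Matches: at [1:52] match '878i9Hdm3ggt65qurq888Tm76t8586qq6tqqrq866ktPLxm4j2u', groups = ('m4j2', 'u').
Multiple groups make `findall` return tuples — one 2-tuple for the one match.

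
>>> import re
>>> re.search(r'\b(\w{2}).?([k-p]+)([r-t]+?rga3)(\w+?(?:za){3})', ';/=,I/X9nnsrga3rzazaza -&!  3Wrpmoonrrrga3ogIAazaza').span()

(6, 22)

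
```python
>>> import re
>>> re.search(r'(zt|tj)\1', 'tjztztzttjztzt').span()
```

A backreference is literal: `\1` must see the identical characters the first group matched.
The match spans [2:6] → 'ztzt'.

(2, 6)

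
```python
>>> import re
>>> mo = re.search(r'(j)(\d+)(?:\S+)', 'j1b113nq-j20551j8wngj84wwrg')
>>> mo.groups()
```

('j', '1')

Pattern: a literal 'j' (captured); then one or more of a digit (captured); then one or more of a non-whitespace character (non-capturing group).
`re.search` tries every starting position until one works.
The match spans [0:27] → 'j1b113nq-j20551j8wngj84wwrg'.
Captured: group 1 = 'j', group 2 = '1'.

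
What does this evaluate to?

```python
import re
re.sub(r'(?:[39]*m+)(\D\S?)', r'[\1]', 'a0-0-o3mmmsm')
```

This matches zero or more of one of [39], then one or more of a literal 'm' (non-capturing group); then a non-digit, then optionally a non-whitespace character (captured).
Matches: at [6:12] → '3mmmsm'.
The replacement refers to a captured group, so each match is rewritten using its own captured text.

'a0-0-o[sm]'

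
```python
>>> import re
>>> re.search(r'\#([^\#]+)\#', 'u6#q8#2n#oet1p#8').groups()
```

The match spans [2:6] → '#q8#'.
Captured: group 1 = 'q8'.

('q8',)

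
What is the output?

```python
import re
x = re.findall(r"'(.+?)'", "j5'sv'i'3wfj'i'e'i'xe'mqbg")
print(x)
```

['sv', '3wfj', 'e', 'xe']

One capturing group, so `findall` returns just the captured substring from each match — 4 in all.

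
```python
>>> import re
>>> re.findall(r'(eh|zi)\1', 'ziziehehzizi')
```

['zi', 'eh', 'zi']

After group 1 captures some text, `\1` only succeeds where that same text appears again.
Walking the string: at [0:4] match 'zizi', group 1 = 'zi'; at [4:8] match 'eheh', group 1 = 'eh'; at [8:12] match 'zizi', group 1 = 'zi'.
Because there's exactly one group, `findall` drops the full match and keeps group 1 from each hit.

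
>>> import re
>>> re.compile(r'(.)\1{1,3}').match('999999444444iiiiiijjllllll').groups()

The match spans [0:4] → '9999'.
Captured: group 1 = '9'.

('9',)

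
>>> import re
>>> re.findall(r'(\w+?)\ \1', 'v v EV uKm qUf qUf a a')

['v', 'qUf', 'a']

A backreference is literal: `\1` must see the identical characters the first group matched.
With a single group, `findall` returns only what that group captured — 3 items.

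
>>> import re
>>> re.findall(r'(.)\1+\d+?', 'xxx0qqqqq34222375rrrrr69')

['x', 'q', '2', 'r']

`\1` is not a pattern — it's the concrete string captured by group 1, re-applied verbatim.
With a single group, `findall` returns only what that group captured — 4 items.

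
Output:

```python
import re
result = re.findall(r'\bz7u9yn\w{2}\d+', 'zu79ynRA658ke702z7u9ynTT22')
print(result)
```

[]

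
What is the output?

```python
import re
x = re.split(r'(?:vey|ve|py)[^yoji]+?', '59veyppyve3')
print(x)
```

['59', '', 'e3']

`split` removes every match and returns the 3 fragments in between.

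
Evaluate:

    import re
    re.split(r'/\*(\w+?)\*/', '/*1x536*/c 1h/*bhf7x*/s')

Because the pattern has a capturing group, `split` also inserts each captured text between the pieces.

['', '1x536', 'c 1h', 'bhf7x', 's']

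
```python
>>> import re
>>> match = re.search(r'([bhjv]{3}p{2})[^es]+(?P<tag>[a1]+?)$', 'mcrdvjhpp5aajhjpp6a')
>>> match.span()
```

(4, 19)

The match spans [4:19] → 'vjhpp5aajhjpp6a'.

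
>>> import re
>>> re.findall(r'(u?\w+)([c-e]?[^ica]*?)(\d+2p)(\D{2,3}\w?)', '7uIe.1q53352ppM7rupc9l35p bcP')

[('7uIe', '.1q', '53352p', 'pM7')]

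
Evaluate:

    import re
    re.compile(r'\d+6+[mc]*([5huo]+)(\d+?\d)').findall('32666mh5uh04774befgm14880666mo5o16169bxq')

[('h5uh', '04'), ('o5o', '16')]

The `?` after the quantifier makes it lazy — it takes as little as possible before letting the rest of the pattern try.
`findall` packs the 2 group values into a tuple for every match.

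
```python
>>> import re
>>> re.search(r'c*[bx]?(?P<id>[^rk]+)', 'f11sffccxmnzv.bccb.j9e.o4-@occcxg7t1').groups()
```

('f11sffccxmnzv.bccb.j9e.o4-@occcxg7t1',)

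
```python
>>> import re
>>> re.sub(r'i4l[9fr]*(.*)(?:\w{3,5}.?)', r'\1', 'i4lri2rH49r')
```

'i2rH'

This matches the literal 'i4l', then zero or more of one of [9fr]; then zero or more of any character (captured); then 3 to 5 of a word character, then optionally any character (non-capturing group).
Matches: at [0:11] → 'i4lri2rH49r'.
The replacement refers to a captured group, so each match is rewritten using its own captured text.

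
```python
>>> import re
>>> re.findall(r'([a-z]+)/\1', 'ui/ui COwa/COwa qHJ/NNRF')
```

['ui']

`\1` is not a pattern — it's the concrete string captured by group 1, re-applied verbatim.
`findall` collects group 1 from the one match (1 total).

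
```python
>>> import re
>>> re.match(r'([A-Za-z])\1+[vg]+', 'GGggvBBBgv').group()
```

'GGggv'

After group 1 captures some text, `\1` only succeeds where that same text appears again.
With `match`, the pattern is implicitly anchored at the beginning.
The match spans [0:5] → 'GGggv'.
Captured: group 1 = 'G'.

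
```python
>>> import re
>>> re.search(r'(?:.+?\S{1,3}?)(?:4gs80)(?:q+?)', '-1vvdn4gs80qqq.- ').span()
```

(0, 12)

The pattern matches one or more of any character (lazy), then 1 to 3 of a non-whitespace character (lazy) (non-capturing group); then the literal '4g', then the literal 's80' (non-capturing group); then one or more of a literal 'q' (lazy) (non-capturing group).
`search` walks the string left to right and returns the first match it finds.
The match spans [0:12] → '-1vvdn4gs80q'.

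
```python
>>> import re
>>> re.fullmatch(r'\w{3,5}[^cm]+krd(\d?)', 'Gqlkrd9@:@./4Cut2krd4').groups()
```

('4',)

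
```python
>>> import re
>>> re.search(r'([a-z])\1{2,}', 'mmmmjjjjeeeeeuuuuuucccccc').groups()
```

('m',)

The match spans [0:4] → 'mmmm'.
Captured: group 1 = 'm'.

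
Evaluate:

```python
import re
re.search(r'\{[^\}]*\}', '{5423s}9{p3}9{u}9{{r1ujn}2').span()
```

(0, 7)

`re.search` scans for the first position where the pattern succeeds.
The match spans [0:7] → '{5423s}'.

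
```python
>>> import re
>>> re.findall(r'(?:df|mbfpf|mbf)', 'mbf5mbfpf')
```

Alternation tries branches left to right and keeps the first one that lets the overall match succeed at that position.
No capturing groups, so `findall` returns the 2 full match strings.

['mbf', 'mbfpf']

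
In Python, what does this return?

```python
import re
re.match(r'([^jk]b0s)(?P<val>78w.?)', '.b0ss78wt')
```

The pattern matches any character except [jk], then the literal 'b0s' (captured); then the literal '78w', then optionally any character (captured as 'val').
With `match`, the pattern is implicitly anchored at the beginning.
Here the string doesn't start with a match, so the call returns None.

None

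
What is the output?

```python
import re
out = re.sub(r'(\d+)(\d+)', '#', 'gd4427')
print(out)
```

gd#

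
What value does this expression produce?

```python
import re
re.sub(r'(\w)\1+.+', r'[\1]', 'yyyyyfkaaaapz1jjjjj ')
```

The backreference `\1` re-matches whatever the first group consumed, character for character.
Matches: at [0:20] → 'yyyyyfkaaaapz1jjjjj '.
The replacement refers to a captured group, so each match is rewritten using its own captured text.

'[y]'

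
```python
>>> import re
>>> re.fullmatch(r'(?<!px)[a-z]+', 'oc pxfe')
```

None

The negative lookahead/lookbehind blocks any match where the forbidden context is present.
`re.fullmatch` requires the pattern to consume the entire string.
Here there's no way to consume every character, so the call returns None.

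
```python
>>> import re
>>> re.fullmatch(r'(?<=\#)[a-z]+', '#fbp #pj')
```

None

The lookaround is zero-width — it requires the adjacent text to match without consuming it, so the asserted text isn't part of the match.
`re.fullmatch` requires the pattern to consume the entire string.
Here the string isn't matched end-to-end, so the call returns None.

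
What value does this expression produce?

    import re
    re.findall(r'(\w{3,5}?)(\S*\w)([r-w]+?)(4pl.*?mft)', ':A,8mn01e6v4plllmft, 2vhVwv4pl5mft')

4 groups means each result is a tuple of 4 captured strings — 2 here.

[('8mn', '01e6', 'v', '4plllmft'), ('2vh', 'Vw', 'v', '4pl5mft')]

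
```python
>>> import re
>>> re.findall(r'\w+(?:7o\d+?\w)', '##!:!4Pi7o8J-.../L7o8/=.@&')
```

This matches one or more of a word character; then the literal '7o', then one or more of a digit (lazy), then a word character (non-capturing group).
Since nothing is captured, `findall` lists the 1 matched substring directly.

['4Pi7o8J']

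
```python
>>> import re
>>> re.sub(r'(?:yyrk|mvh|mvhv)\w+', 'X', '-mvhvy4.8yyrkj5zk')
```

'-X.8X'

`sub` substitutes 'X' at each match site.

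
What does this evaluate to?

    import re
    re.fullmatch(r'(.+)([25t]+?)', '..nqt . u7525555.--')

`fullmatch` succeeds only if the pattern covers the string from start to end.
Here the pattern can't cover the whole string, so the call returns None.

None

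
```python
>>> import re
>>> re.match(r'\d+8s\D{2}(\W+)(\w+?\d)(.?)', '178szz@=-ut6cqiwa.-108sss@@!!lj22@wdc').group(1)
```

The match spans [0:13] → '178szz@=-ut6c'.
Captured: group 1 = '@=-', group 2 = 'ut6', group 3 = 'c'.

'@=-'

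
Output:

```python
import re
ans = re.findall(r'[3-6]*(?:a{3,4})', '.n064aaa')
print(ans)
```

Since nothing is captured, `findall` lists the 1 matched substring directly.

['64aaa']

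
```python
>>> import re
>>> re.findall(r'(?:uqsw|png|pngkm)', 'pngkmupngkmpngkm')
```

['png', 'png', 'png']

The regex engine tests alternatives in the order written; an earlier branch that matches wins even if a later one would match more.
Scanning left to right: at [0:3] → 'png'; at [6:9] → 'png'; at [11:14] → 'png'.
With no groups in the pattern, `findall` gives back each whole match — 3 here.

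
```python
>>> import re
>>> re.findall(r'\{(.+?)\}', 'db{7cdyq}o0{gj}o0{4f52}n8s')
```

['7cdyq', 'gj', '4f52']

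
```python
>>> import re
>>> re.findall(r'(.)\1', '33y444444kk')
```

['3', '4', '4', '4', 'k']

The backreference `\1` re-matches whatever the first group consumed, character for character.
Because there's exactly one group, `findall` drops the full match and keeps group 1 from each hit.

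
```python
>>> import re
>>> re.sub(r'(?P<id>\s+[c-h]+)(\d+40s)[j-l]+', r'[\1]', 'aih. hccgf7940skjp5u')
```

This matches one or more of whitespace, then one or more of a character in [c-h] (captured as 'id'); then one or more of a digit, then the literal '40s' (captured); then one or more of a character in [j-l].
Matches: at [4:17] → ' hccgf7940skj'.
`\1` in the replacement pulls in group 1's text for each match.

'aih.[ hccgf]p5u'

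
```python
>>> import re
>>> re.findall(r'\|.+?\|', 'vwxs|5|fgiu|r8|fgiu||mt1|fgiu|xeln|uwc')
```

Because the quantifier is non-greedy, it stops expanding at the earliest point where the rest of the pattern can succeed.
Matches: at [4:7] → '|5|'; at [11:15] → '|r8|'; at [19:25] → '||mt1|'; at [29:35] → '|xeln|'.
No capturing groups, so `findall` returns the 4 full match strings.

['|5|', '|r8|', '||mt1|', '|xeln|']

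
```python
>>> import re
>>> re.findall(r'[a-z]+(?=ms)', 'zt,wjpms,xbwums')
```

['wjp', 'xbwu']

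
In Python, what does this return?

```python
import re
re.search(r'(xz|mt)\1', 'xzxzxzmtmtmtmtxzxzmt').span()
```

(0, 4)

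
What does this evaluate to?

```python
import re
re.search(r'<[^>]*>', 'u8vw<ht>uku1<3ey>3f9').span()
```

(4, 8)

The match spans [4:8] → '<ht>'.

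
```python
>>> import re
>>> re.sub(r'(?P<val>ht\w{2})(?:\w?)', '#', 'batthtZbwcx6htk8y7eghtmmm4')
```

'batt#cx6#7eg#4'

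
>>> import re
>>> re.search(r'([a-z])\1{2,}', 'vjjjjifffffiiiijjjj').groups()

The backreference `\1` re-matches whatever the first group consumed, character for character.
`re.search` scans for the first position where the pattern succeeds.
The match spans [1:5] → 'jjjj'.
Captured: group 1 = 'j'.

('j',)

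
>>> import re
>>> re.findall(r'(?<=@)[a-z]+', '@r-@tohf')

['r', 'tohf']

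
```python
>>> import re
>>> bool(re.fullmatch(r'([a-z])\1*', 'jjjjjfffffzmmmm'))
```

False

`re.fullmatch` is like wrapping the pattern in `^…$` (in single-line mode).
Here the pattern can't cover the whole string, so the call returns None, and `bool(None)` is False.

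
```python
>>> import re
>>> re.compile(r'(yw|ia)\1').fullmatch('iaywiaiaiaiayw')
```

None

`re.fullmatch` requires the pattern to consume the entire string.
Here the pattern can't cover the whole string, so the call returns None.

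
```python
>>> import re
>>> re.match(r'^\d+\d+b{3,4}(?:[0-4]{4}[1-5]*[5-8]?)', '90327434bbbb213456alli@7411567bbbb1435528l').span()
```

(0, 18)

Pattern: anchored at the start of the string; then one or more of a digit, then one or more of a digit, then 3 to 4 of a literal 'b'; then exactly 4 of a character in [0-4], then zero or more of a character in [1-5], then optionally a character in [5-8] (non-capturing group).
`re.match` only tries the pattern at the start of the string.
The match spans [0:18] → '90327434bbbb213456'.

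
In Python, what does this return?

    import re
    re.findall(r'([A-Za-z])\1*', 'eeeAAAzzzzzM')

`\1` is not a pattern — it's the concrete string captured by group 1, re-applied verbatim.
One capturing group, so `findall` returns just the captured substring from each match — 4 in all.

['e', 'A', 'z', 'M']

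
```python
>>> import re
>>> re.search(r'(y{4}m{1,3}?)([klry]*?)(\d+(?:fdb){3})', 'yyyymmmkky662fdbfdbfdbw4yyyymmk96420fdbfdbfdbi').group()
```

'yyyymmmkky662fdbfdbfdb'

Pattern: exactly 4 of the literal 'y', then 1 to 3 of a literal 'm' (lazy) (captured); then zero or more of one of [klry] (lazy) (captured); then one or more of a digit, then the literal 'fdb' repeated 3 times (captured).
`re.search` tries every starting position until one works.
The match spans [0:22] → 'yyyymmmkky662fdbfdbfdb'.
Captured: group 1 = 'yyyymmm', group 2 = 'kky', group 3 = '662fdbfdbfdb'.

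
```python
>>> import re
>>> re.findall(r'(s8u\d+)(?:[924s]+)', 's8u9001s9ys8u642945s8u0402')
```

['s8u9001', 's8u642945']

Pattern: the literal 's8u', then one or more of a digit (captured); then one or more of one of [924s] (non-capturing group).
Matches: at [0:9] match 's8u9001s9', group 1 = 's8u9001'; at [10:20] match 's8u642945s', group 1 = 's8u642945'.
`findall` collects group 1 from each match (2 total).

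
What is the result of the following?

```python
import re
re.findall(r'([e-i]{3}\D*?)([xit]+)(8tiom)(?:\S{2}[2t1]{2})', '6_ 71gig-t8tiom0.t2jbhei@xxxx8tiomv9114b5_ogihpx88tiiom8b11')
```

This matches exactly 3 of a character in [e-i], then zero or more of a non-digit (lazy) (captured); then one or more of one of [xit] (captured); then the literal '8t', then the literal 'iom' (captured); then exactly 2 of a non-whitespace character, then exactly 2 of one of [2t1] (non-capturing group).
Matches: at [5:19] match 'gig-t8tiom0.t2', groups = ('gig-', 't', '8tiom'); at [21:38] match 'hei@xxxx8tiomv911', groups = ('hei@', 'xxxx', '8tiom').
`findall` packs the 3 group values into a tuple for every match.

[('gig-', 't', '8tiom'), ('hei@', 'xxxx', '8tiom')]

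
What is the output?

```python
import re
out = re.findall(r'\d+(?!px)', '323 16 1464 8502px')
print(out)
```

['323', '16', '1464', '850']

A negative assertion filters positions out without eating any characters.
Walking the string: at [0:3] → '323'; at [4:6] → '16'; at [7:11] → '1464'; at [12:15] → '850'.
With no groups in the pattern, `findall` gives back each whole match — 4 here.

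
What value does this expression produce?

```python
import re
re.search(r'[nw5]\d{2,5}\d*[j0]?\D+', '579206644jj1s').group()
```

The pattern matches one of [nw5], then 2 to 5 of a digit; then zero or more of a digit; then optionally one of [j0], then one or more of a non-digit.
`re.search` scans for the first position where the pattern succeeds.
The match spans [0:11] → '579206644jj'.

'579206644jj'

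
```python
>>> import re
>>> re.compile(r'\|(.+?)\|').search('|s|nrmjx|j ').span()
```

(0, 3)

A `+?`/`*?`/`{m,n}?` starts at its minimum and grows only as far as needed for what follows to match.
The match spans [0:3] → '|s|'.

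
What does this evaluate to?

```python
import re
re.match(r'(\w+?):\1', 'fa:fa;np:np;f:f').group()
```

`\1` has to match the exact text group 1 already captured.
`re.match` won't scan ahead — the pattern has to work from the very first character.
The match spans [0:5] → 'fa:fa'.
Captured: group 1 = 'fa'.

'fa:fa'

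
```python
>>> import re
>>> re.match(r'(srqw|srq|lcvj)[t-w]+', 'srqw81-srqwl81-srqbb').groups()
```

`re.match` only tries the pattern at the start of the string.
The match spans [0:4] → 'srqw'.
Captured: group 1 = 'srq'.

('srq',)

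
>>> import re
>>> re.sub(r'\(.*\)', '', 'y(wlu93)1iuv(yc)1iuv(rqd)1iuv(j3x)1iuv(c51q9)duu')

`sub` substitutes '' at each match site.

'yduu'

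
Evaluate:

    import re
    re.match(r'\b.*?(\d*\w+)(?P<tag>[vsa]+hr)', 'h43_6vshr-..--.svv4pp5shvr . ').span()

(0, 9)

The pattern matches a word boundary (`\b`, zero-width); then zero or more of any character (lazy); then zero or more of a digit, then one or more of a word character (captured); then one or more of one of [vsa], then the literal 'hr' (captured as 'tag').
`re.match` won't scan ahead — the pattern has to work from the very first character.
The match spans [0:9] → 'h43_6vshr'.
Captured: group 1 = 'h43_6v', group 2 = 'shr'.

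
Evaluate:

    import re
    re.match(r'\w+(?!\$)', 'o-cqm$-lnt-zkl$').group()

'o'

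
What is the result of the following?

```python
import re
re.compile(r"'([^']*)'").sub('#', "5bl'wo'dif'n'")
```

'5bl#dif#'

Matches: at [3:7] → "'wo'"; at [10:13] → "'n'".
Each match is replaced by '#'.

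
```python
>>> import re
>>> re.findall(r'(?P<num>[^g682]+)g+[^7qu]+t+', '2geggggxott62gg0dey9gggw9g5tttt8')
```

This matches one or more of any character except [g682] (captured as 'num'); then one or more of a literal 'g'; then one or more of any character except [7qu]; then one or more of a literal 't'.
With a single group, `findall` returns only what that group captured — 1 item.

['e']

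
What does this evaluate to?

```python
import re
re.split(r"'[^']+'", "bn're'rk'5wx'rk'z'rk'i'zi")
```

Matches to split on: at [2:6] → "'re'"; at [8:13] → "'5wx'"; at [15:18] → "'z'"; at [20:23] → "'i'".
`split` removes every match and returns the 5 fragments in between.

['bn', 'rk', 'rk', 'rk', 'zi']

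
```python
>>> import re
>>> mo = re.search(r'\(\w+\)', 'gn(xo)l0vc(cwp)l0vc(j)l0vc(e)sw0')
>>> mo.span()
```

(2, 6)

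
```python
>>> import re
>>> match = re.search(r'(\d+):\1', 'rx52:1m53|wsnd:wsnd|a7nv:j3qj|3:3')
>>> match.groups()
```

('3',)

The match spans [30:33] → '3:3'.
Captured: group 1 = '3'.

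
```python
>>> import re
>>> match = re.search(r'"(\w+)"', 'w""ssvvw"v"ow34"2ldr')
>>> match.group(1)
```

'ssvvw'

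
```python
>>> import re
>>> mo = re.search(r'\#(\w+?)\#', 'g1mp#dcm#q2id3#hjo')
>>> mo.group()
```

'#dcm#'

Unlike `match`, `search` isn't anchored — it looks for the pattern anywhere in the string.
The match spans [4:9] → '#dcm#'.
Captured: group 1 = 'dcm'.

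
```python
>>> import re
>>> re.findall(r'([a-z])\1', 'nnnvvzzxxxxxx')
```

['n', 'v', 'z', 'x', 'x', 'x']

`\1` has to match the exact text group 1 already captured.
With a single group, `findall` returns only what that group captured — 6 items.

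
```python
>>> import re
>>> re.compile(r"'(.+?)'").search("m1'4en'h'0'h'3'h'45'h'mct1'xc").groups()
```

('4en',)

With the lazy modifier that quantifier settles for the fewest repetitions that let the rest of the pattern succeed (the atoms after it are unaffected and can still be greedy).
`re.search` tries every starting position until one works.
The match spans [2:7] → "'4en'".
Captured: group 1 = '4en'.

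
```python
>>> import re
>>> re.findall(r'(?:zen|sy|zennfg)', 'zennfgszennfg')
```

The regex engine tests alternatives in the order written; an earlier branch that matches wins even if a later one would match more.
Matches: at [0:3] → 'zen'; at [7:10] → 'zen'.
Since nothing is captured, `findall` lists the 2 matched substrings directly.

['zen', 'zen']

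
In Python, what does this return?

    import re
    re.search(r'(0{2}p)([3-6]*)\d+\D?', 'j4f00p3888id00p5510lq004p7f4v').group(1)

'00p'

The match spans [3:11] → '00p3888i'.
Captured: group 1 = '00p', group 2 = '3'.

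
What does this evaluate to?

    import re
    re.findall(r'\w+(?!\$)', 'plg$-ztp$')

The negative lookaround is zero-width — it rules out positions where the adjacent text would match, without consuming anything.
With no groups in the pattern, `findall` gives back each whole match — 2 here.

['pl', 'zt']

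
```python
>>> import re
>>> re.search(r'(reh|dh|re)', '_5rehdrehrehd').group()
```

'reh'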